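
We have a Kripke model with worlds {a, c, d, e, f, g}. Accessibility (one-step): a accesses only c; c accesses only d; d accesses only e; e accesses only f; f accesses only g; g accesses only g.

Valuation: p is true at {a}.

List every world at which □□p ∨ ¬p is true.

{c, d, e, f, g}

a: □□p is F, ¬p is F. ✗
c: □□p is F, ¬p is T. ✓
d: □□p is F, ¬p is T. ✓
e: □□p is F, ¬p is T. ✓
f: □□p is F, ¬p is T. ✓
g: □□p is F, ¬p is T. ✓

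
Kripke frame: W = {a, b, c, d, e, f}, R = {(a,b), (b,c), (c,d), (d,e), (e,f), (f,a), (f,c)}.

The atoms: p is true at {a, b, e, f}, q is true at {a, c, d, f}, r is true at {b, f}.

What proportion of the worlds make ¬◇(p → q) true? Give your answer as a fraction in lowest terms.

1/3

a: ◇(p → q) is F. ✓
b: ◇(p → q) is T. ✗
c: ◇(p → q) is T. ✗
d: ◇(p → q) is F. ✓
e: ◇(p → q) is T. ✗
f: ◇(p → q) is T. ✗
That's 2 of 6 worlds, so 2/6 = 1/3.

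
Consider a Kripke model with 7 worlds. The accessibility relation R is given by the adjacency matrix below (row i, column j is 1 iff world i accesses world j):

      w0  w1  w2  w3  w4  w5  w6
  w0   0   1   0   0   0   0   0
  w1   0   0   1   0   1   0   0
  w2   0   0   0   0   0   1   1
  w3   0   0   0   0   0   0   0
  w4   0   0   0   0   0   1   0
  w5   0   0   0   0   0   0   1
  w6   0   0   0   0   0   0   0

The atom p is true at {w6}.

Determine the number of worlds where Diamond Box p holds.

3

w0: successors {w1}; Box p there: w1:F. ✗
w1: successors {w2, w4}; Box p there: w2:F, w4:F. ✗
w2: successors {w5, w6}; Box p there: w5:T, w6:T. ✓
w3: no successors, so Diamond Box p fails. ✗
w4: successors {w5}; Box p there: w5:T. ✓
w5: successors {w6}; Box p there: w6:T. ✓
w6: no successors, so Diamond Box p fails. ✗
Satisfying worlds: {w2, w4, w5}.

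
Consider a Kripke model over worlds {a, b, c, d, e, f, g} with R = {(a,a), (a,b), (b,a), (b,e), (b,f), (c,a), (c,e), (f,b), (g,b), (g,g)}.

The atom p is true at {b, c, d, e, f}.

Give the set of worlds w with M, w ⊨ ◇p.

{a, b, c, f, g}

a: successors {a, b}; p there: a:F, b:T. ✓
b: successors {a, e, f}; p there: a:F, e:T, f:T. ✓
c: successors {a, e}; p there: a:F, e:T. ✓
d: no successors, so ◇p fails. ✗
e: no successors, so ◇p fails. ✗
f: successors {b}; p there: b:T. ✓
g: successors {b, g}; p there: b:T, g:F. ✓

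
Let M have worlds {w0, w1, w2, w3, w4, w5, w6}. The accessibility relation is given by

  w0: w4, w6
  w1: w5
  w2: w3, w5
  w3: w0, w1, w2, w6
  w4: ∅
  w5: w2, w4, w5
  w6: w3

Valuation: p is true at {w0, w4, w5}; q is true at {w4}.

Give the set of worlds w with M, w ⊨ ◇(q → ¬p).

{w0, w1, w2, w3, w5, w6}

w0: successors {w4, w6}; q → ¬p there: w4:F, w6:T. ✓
w1: successors {w5}; q → ¬p there: w5:T. ✓
w2: successors {w3, w5}; q → ¬p there: w3:T, w5:T. ✓
w3: successors {w0, w1, w2, w6}; q → ¬p there: w0:T, w1:T, w2:T, w6:T. ✓
w4: no successors, so ◇(q → ¬p) fails. ✗
w5: successors {w2, w4, w5}; q → ¬p there: w2:T, w4:F, w5:T. ✓
w6: successors {w3}; q → ¬p there: w3:T. ✓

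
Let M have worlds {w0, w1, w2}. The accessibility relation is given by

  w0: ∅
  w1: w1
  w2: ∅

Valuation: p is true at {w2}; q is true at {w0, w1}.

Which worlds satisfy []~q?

w0: no successors, so []~q holds vacuously. ✓
w1: successors {w1}; ~q there: w1:F. ✗
w2: no successors, so []~q holds vacuously. ✓

{w0, w2}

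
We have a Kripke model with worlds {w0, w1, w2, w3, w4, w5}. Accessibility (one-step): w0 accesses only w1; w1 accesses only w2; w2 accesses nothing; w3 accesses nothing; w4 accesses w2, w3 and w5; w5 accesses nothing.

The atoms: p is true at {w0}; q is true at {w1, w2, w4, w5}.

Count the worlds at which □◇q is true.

w0: successors {w1}; ◇q there: w1:T. ✓
w1: successors {w2}; ◇q there: w2:F. ✗
w2: no successors, so □◇q holds vacuously. ✓
w3: no successors, so □◇q holds vacuously. ✓
w4: successors {w2, w3, w5}; ◇q there: w2:F, w3:F, w5:F. ✗
w5: no successors, so □◇q holds vacuously. ✓
Satisfying worlds: {w0, w2, w3, w5}.

4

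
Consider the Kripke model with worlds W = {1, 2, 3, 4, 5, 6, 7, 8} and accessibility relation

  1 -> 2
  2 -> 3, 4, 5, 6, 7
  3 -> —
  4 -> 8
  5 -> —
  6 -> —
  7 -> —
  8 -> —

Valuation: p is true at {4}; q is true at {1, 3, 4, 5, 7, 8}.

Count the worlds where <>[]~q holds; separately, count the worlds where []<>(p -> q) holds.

For <>[]~q:
1: successors {2}; []~q there: 2:F. ✗
2: successors {3, 4, 5, 6, 7}; []~q there: 3:T, 4:F, 5:T, 6:T, 7:T. ✓
3: no successors, so <>[]~q fails. ✗
4: successors {8}; []~q there: 8:T. ✓
5: no successors, so <>[]~q fails. ✗
6: no successors, so <>[]~q fails. ✗
7: no successors, so <>[]~q fails. ✗
8: no successors, so <>[]~q fails. ✗
— 2 worlds.
For []<>(p -> q):
1: successors {2}; <>(p -> q) there: 2:T. ✓
2: successors {3, 4, 5, 6, 7}; <>(p -> q) there: 3:F, 4:T, 5:F, 6:F, 7:F. ✗
3: no successors, so []<>(p -> q) holds vacuously. ✓
4: successors {8}; <>(p -> q) there: 8:F. ✗
5: no successors, so []<>(p -> q) holds vacuously. ✓
6: no successors, so []<>(p -> q) holds vacuously. ✓
7: no successors, so []<>(p -> q) holds vacuously. ✓
8: no successors, so []<>(p -> q) holds vacuously. ✓
— 6 worlds.

2 and 6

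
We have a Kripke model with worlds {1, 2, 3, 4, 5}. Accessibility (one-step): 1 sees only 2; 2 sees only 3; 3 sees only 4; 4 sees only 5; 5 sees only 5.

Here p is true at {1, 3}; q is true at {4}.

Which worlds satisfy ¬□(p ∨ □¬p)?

1: □(p ∨ □¬p) is F. ✓
2: □(p ∨ □¬p) is T. ✗
3: □(p ∨ □¬p) is T. ✗
4: □(p ∨ □¬p) is T. ✗
5: □(p ∨ □¬p) is T. ✗

{1}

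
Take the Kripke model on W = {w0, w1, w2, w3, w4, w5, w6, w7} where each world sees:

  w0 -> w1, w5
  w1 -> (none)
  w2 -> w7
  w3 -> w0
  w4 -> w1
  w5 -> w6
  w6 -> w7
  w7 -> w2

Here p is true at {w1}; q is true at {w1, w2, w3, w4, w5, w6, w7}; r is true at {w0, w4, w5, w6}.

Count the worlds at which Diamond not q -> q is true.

w0: Diamond not q is F, q is F. ✓
w1: Diamond not q is F, q is T. ✓
w2: Diamond not q is F, q is T. ✓
w3: Diamond not q is T, q is T. ✓
w4: Diamond not q is F, q is T. ✓
w5: Diamond not q is F, q is T. ✓
w6: Diamond not q is F, q is T. ✓
w7: Diamond not q is F, q is T. ✓
Satisfying worlds: {w0, w1, w2, w3, w4, w5, w6, w7}.

8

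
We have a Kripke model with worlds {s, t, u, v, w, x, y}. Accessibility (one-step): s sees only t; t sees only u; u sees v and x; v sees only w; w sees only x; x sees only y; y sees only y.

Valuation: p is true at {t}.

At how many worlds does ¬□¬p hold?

1

s: □¬p is F. ✓
t: □¬p is T. ✗
u: □¬p is T. ✗
v: □¬p is T. ✗
w: □¬p is T. ✗
x: □¬p is T. ✗
y: □¬p is T. ✗
Satisfying worlds: {s}.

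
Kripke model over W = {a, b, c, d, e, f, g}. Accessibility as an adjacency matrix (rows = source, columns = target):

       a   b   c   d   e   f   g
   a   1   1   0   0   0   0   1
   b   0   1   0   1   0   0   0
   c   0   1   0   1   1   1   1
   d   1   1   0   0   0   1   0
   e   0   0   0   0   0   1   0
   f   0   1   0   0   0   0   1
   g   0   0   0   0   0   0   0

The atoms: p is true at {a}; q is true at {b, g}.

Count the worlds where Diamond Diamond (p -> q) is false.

a: successors {a, b, g}; Diamond (p -> q) there: a:T, b:T, g:F. ✓
b: successors {b, d}; Diamond (p -> q) there: b:T, d:T. ✓
c: successors {b, d, e, f, g}; Diamond (p -> q) there: b:T, d:T, e:T, f:T, g:F. ✓
d: successors {a, b, f}; Diamond (p -> q) there: a:T, b:T, f:T. ✓
e: successors {f}; Diamond (p -> q) there: f:T. ✓
f: successors {b, g}; Diamond (p -> q) there: b:T, g:F. ✓
g: no successors, so Diamond Diamond (p -> q) fails. ✗
Satisfying worlds: {a, b, c, d, e, f}.
So Diamond Diamond (p -> q) fails at the other 1 world.

1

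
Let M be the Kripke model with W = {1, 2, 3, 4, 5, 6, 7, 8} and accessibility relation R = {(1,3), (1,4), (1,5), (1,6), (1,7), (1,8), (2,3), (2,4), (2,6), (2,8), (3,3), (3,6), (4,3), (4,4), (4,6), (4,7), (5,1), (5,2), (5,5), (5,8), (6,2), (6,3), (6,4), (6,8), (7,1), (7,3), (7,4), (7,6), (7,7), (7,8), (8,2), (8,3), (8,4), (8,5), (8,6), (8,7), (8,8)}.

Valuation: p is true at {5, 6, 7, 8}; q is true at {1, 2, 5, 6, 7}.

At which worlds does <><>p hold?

1: successors {3, 4, 5, 6, 7, 8}; <>p there: 3:T, 4:T, 5:T, 6:T, 7:T, 8:T. ✓
2: successors {3, 4, 6, 8}; <>p there: 3:T, 4:T, 6:T, 8:T. ✓
3: successors {3, 6}; <>p there: 3:T, 6:T. ✓
4: successors {3, 4, 6, 7}; <>p there: 3:T, 4:T, 6:T, 7:T. ✓
5: successors {1, 2, 5, 8}; <>p there: 1:T, 2:T, 5:T, 8:T. ✓
6: successors {2, 3, 4, 8}; <>p there: 2:T, 3:T, 4:T, 8:T. ✓
7: successors {1, 3, 4, 6, 7, 8}; <>p there: 1:T, 3:T, 4:T, 6:T, 7:T, 8:T. ✓
8: successors {2, 3, 4, 5, 6, 7, 8}; <>p there: 2:T, 3:T, 4:T, 5:T, 6:T, 7:T, 8:T. ✓

{1, 2, 3, 4, 5, 6, 7, 8}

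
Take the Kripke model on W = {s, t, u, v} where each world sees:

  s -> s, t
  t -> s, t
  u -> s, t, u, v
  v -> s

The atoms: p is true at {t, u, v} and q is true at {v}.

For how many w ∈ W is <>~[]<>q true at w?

s: successors {s, t}; ~[]<>q there: s:T, t:T. ✓
t: successors {s, t}; ~[]<>q there: s:T, t:T. ✓
u: successors {s, t, u, v}; ~[]<>q there: s:T, t:T, u:T, v:T. ✓
v: successors {s}; ~[]<>q there: s:T. ✓
Satisfying worlds: {s, t, u, v}.

4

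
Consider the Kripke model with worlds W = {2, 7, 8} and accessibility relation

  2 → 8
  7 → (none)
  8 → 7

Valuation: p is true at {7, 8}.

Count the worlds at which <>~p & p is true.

2: <>~p is F, p is F. ✗
7: <>~p is F, p is T. ✗
8: <>~p is F, p is T. ✗
Satisfying worlds: ∅.

0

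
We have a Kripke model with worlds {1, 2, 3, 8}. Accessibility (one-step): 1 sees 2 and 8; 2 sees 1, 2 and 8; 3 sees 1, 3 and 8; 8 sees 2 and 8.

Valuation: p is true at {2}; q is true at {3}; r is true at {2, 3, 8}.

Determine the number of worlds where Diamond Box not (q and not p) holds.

4

1: successors {2, 8}; Box not (q and not p) there: 2:T, 8:T. ✓
2: successors {1, 2, 8}; Box not (q and not p) there: 1:T, 2:T, 8:T. ✓
3: successors {1, 3, 8}; Box not (q and not p) there: 1:T, 3:F, 8:T. ✓
8: successors {2, 8}; Box not (q and not p) there: 2:T, 8:T. ✓
Satisfying worlds: {1, 2, 3, 8}.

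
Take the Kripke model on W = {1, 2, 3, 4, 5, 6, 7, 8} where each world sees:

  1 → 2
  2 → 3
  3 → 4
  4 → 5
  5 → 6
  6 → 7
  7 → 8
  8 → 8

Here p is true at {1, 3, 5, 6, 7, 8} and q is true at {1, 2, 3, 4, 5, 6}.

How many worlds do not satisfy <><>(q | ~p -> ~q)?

4

1: successors {2}; <>(q | ~p -> ~q) there: 2:F. ✗
2: successors {3}; <>(q | ~p -> ~q) there: 3:F. ✗
3: successors {4}; <>(q | ~p -> ~q) there: 4:F. ✗
4: successors {5}; <>(q | ~p -> ~q) there: 5:F. ✗
5: successors {6}; <>(q | ~p -> ~q) there: 6:T. ✓
6: successors {7}; <>(q | ~p -> ~q) there: 7:T. ✓
7: successors {8}; <>(q | ~p -> ~q) there: 8:T. ✓
8: successors {8}; <>(q | ~p -> ~q) there: 8:T. ✓
Satisfying worlds: {5, 6, 7, 8}.
So <><>(q | ~p -> ~q) fails at the other 4 worlds.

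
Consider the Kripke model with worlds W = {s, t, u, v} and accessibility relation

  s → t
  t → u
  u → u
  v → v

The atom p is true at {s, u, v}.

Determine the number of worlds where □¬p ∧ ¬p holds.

0

s: □¬p is T, ¬p is F. ✗
t: □¬p is F, ¬p is T. ✗
u: □¬p is F, ¬p is F. ✗
v: □¬p is F, ¬p is F. ✗
Satisfying worlds: ∅.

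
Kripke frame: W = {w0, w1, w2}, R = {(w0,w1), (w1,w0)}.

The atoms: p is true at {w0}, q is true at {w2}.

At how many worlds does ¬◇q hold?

w0: ◇q is F. ✓
w1: ◇q is F. ✓
w2: ◇q is F. ✓
Satisfying worlds: {w0, w1, w2}.

3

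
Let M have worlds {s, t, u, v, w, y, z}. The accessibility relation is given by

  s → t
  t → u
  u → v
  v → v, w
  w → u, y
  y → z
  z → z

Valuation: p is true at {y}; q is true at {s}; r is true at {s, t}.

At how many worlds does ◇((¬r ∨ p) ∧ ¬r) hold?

6

s: successors {t}; (¬r ∨ p) ∧ ¬r there: t:F. ✗
t: successors {u}; (¬r ∨ p) ∧ ¬r there: u:T. ✓
u: successors {v}; (¬r ∨ p) ∧ ¬r there: v:T. ✓
v: successors {v, w}; (¬r ∨ p) ∧ ¬r there: v:T, w:T. ✓
w: successors {u, y}; (¬r ∨ p) ∧ ¬r there: u:T, y:T. ✓
y: successors {z}; (¬r ∨ p) ∧ ¬r there: z:T. ✓
z: successors {z}; (¬r ∨ p) ∧ ¬r there: z:T. ✓
Satisfying worlds: {t, u, v, w, y, z}.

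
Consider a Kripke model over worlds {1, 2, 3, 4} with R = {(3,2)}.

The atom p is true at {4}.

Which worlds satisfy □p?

1: no successors, so □p holds vacuously. ✓
2: no successors, so □p holds vacuously. ✓
3: successors {2}; p there: 2:F. ✗
4: no successors, so □p holds vacuously. ✓

{1, 2, 4}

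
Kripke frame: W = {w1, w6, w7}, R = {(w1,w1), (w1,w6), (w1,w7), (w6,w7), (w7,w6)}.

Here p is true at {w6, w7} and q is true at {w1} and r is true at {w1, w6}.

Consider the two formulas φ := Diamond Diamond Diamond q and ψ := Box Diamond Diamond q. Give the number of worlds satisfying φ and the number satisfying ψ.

1 and 0

For Diamond Diamond Diamond q:
w1: successors {w1, w6, w7}; Diamond Diamond q there: w1:T, w6:F, w7:F. ✓
w6: successors {w7}; Diamond Diamond q there: w7:F. ✗
w7: successors {w6}; Diamond Diamond q there: w6:F. ✗
— 1 world.
For Box Diamond Diamond q:
w1: successors {w1, w6, w7}; Diamond Diamond q there: w1:T, w6:F, w7:F. ✗
w6: successors {w7}; Diamond Diamond q there: w7:F. ✗
w7: successors {w6}; Diamond Diamond q there: w6:F. ✗
— 0 worlds.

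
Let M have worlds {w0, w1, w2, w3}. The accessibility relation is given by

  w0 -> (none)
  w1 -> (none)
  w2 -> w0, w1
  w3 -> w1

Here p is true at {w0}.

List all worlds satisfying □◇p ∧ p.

{w0}

w0: □◇p is T, p is T. ✓
w1: □◇p is T, p is F. ✗
w2: □◇p is F, p is F. ✗
w3: □◇p is F, p is F. ✗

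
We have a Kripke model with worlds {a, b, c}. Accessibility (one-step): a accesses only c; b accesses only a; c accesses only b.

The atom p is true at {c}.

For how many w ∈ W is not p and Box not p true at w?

a: not p is T, Box not p is F. ✗
b: not p is T, Box not p is T. ✓
c: not p is F, Box not p is T. ✗
Satisfying worlds: {b}.

1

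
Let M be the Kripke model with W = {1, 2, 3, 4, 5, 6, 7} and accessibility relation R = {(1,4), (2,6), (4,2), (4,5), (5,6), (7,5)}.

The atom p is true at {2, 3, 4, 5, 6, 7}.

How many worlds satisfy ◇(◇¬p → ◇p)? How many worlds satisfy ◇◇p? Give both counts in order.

5 and 3

For ◇(◇¬p → ◇p):
1: successors {4}; ◇¬p → ◇p there: 4:T. ✓
2: successors {6}; ◇¬p → ◇p there: 6:T. ✓
3: no successors, so ◇(◇¬p → ◇p) fails. ✗
4: successors {2, 5}; ◇¬p → ◇p there: 2:T, 5:T. ✓
5: successors {6}; ◇¬p → ◇p there: 6:T. ✓
6: no successors, so ◇(◇¬p → ◇p) fails. ✗
7: successors {5}; ◇¬p → ◇p there: 5:T. ✓
— 5 worlds.
For ◇◇p:
1: successors {4}; ◇p there: 4:T. ✓
2: successors {6}; ◇p there: 6:F. ✗
3: no successors, so ◇◇p fails. ✗
4: successors {2, 5}; ◇p there: 2:T, 5:T. ✓
5: successors {6}; ◇p there: 6:F. ✗
6: no successors, so ◇◇p fails. ✗
7: successors {5}; ◇p there: 5:T. ✓
— 3 worlds.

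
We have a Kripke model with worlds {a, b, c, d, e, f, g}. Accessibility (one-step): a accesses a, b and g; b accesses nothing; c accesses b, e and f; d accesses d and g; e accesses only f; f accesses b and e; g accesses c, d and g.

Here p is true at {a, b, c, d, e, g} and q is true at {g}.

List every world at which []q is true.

{b}

a: successors {a, b, g}; q there: a:F, b:F, g:T. ✗
b: no successors, so []q holds vacuously. ✓
c: successors {b, e, f}; q there: b:F, e:F, f:F. ✗
d: successors {d, g}; q there: d:F, g:T. ✗
e: successors {f}; q there: f:F. ✗
f: successors {b, e}; q there: b:F, e:F. ✗
g: successors {c, d, g}; q there: c:F, d:F, g:T. ✗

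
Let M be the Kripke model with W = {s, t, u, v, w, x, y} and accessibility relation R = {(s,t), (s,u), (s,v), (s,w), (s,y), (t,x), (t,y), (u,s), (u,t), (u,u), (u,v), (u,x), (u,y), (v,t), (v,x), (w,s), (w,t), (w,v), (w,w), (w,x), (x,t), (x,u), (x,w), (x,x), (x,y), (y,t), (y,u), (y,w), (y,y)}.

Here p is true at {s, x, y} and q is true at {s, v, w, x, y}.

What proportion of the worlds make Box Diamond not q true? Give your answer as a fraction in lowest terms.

1/7

s: successors {t, u, v, w, y}; Diamond not q there: t:F, u:T, v:T, w:T, y:T. ✗
t: successors {x, y}; Diamond not q there: x:T, y:T. ✓
u: successors {s, t, u, v, x, y}; Diamond not q there: s:T, t:F, u:T, v:T, x:T, y:T. ✗
v: successors {t, x}; Diamond not q there: t:F, x:T. ✗
w: successors {s, t, v, w, x}; Diamond not q there: s:T, t:F, v:T, w:T, x:T. ✗
x: successors {t, u, w, x, y}; Diamond not q there: t:F, u:T, w:T, x:T, y:T. ✗
y: successors {t, u, w, y}; Diamond not q there: t:F, u:T, w:T, y:T. ✗
That's 1 of 7 worlds, so 1/7.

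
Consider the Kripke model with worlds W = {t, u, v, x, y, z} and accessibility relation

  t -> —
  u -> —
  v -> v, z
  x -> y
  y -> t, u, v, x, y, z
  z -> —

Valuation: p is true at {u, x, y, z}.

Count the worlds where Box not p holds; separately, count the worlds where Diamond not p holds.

For Box not p:
t: no successors, so Box not p holds vacuously. ✓
u: no successors, so Box not p holds vacuously. ✓
v: successors {v, z}; not p there: v:T, z:F. ✗
x: successors {y}; not p there: y:F. ✗
y: successors {t, u, v, x, y, z}; not p there: t:T, u:F, v:T, x:F, y:F, z:F. ✗
z: no successors, so Box not p holds vacuously. ✓
— 3 worlds.
For Diamond not p:
t: no successors, so Diamond not p fails. ✗
u: no successors, so Diamond not p fails. ✗
v: successors {v, z}; not p there: v:T, z:F. ✓
x: successors {y}; not p there: y:F. ✗
y: successors {t, u, v, x, y, z}; not p there: t:T, u:F, v:T, x:F, y:F, z:F. ✓
z: no successors, so Diamond not p fails. ✗
— 2 worlds.

3 and 2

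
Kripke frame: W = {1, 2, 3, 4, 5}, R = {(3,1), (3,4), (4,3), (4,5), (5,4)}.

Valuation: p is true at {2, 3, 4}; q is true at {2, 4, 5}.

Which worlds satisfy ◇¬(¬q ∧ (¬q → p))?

{3, 4, 5}

1: no successors, so ◇¬(¬q ∧ (¬q → p)) fails. ✗
2: no successors, so ◇¬(¬q ∧ (¬q → p)) fails. ✗
3: successors {1, 4}; ¬(¬q ∧ (¬q → p)) there: 1:T, 4:T. ✓
4: successors {3, 5}; ¬(¬q ∧ (¬q → p)) there: 3:F, 5:T. ✓
5: successors {4}; ¬(¬q ∧ (¬q → p)) there: 4:T. ✓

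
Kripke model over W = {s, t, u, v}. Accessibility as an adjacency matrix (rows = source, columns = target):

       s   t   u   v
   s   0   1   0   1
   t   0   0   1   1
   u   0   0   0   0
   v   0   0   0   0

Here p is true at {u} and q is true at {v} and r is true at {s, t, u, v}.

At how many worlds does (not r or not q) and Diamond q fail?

s: not r or not q is T, Diamond q is T. ✓
t: not r or not q is T, Diamond q is T. ✓
u: not r or not q is T, Diamond q is F. ✗
v: not r or not q is F, Diamond q is F. ✗
Satisfying worlds: {s, t}.
So (not r or not q) and Diamond q fails at the other 2 worlds.

2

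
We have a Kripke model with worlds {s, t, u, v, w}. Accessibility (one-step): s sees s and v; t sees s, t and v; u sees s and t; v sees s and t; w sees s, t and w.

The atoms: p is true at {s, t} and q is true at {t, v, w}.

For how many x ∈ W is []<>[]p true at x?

s: successors {s, v}; <>[]p there: s:T, v:F. ✗
t: successors {s, t, v}; <>[]p there: s:T, t:T, v:F. ✗
u: successors {s, t}; <>[]p there: s:T, t:T. ✓
v: successors {s, t}; <>[]p there: s:T, t:T. ✓
w: successors {s, t, w}; <>[]p there: s:T, t:T, w:F. ✗
Satisfying worlds: {u, v}.

2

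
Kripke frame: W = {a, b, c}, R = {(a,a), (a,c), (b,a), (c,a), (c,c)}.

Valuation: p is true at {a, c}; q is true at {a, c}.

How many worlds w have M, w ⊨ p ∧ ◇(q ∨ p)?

a: p is T, ◇(q ∨ p) is T. ✓
b: p is F, ◇(q ∨ p) is T. ✗
c: p is T, ◇(q ∨ p) is T. ✓
Satisfying worlds: {a, c}.

2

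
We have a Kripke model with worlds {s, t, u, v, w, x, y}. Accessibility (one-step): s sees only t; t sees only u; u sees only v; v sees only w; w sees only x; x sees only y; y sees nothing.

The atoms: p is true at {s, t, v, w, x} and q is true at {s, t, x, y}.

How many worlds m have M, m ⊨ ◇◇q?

2

s: successors {t}; ◇q there: t:F. ✗
t: successors {u}; ◇q there: u:F. ✗
u: successors {v}; ◇q there: v:F. ✗
v: successors {w}; ◇q there: w:T. ✓
w: successors {x}; ◇q there: x:T. ✓
x: successors {y}; ◇q there: y:F. ✗
y: no successors, so ◇◇q fails. ✗
Satisfying worlds: {v, w}.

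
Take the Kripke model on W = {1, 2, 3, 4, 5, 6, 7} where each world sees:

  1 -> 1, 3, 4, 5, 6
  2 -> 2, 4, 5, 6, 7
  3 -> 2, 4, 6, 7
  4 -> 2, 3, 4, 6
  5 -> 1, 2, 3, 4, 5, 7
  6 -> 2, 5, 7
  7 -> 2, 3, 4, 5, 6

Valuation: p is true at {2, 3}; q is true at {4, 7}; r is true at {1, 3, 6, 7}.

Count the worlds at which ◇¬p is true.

7

1: successors {1, 3, 4, 5, 6}; ¬p there: 1:T, 3:F, 4:T, 5:T, 6:T. ✓
2: successors {2, 4, 5, 6, 7}; ¬p there: 2:F, 4:T, 5:T, 6:T, 7:T. ✓
3: successors {2, 4, 6, 7}; ¬p there: 2:F, 4:T, 6:T, 7:T. ✓
4: successors {2, 3, 4, 6}; ¬p there: 2:F, 3:F, 4:T, 6:T. ✓
5: successors {1, 2, 3, 4, 5, 7}; ¬p there: 1:T, 2:F, 3:F, 4:T, 5:T, 7:T. ✓
6: successors {2, 5, 7}; ¬p there: 2:F, 5:T, 7:T. ✓
7: successors {2, 3, 4, 5, 6}; ¬p there: 2:F, 3:F, 4:T, 5:T, 6:T. ✓
Satisfying worlds: {1, 2, 3, 4, 5, 6, 7}.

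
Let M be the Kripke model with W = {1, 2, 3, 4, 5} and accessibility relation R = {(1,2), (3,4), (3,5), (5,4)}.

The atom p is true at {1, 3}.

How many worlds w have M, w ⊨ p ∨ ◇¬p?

3

1: p is T, ◇¬p is T. ✓
2: p is F, ◇¬p is F. ✗
3: p is T, ◇¬p is T. ✓
4: p is F, ◇¬p is F. ✗
5: p is F, ◇¬p is T. ✓
Satisfying worlds: {1, 3, 5}.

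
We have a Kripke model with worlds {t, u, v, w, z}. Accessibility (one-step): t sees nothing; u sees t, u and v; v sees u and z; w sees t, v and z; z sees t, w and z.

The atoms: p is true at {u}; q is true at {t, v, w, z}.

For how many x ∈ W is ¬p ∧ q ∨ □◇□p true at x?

4

t: ¬p ∧ q is T, □◇□p is T. ✓
u: ¬p ∧ q is F, □◇□p is F. ✗
v: ¬p ∧ q is T, □◇□p is T. ✓
w: ¬p ∧ q is T, □◇□p is F. ✓
z: ¬p ∧ q is T, □◇□p is F. ✓
Satisfying worlds: {t, v, w, z}.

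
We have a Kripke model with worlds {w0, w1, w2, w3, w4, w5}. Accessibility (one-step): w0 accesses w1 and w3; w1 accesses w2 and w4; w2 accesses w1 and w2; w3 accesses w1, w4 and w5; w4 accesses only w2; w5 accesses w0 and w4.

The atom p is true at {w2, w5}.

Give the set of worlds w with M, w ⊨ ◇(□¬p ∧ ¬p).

w0: successors {w1, w3}; □¬p ∧ ¬p there: w1:F, w3:F. ✗
w1: successors {w2, w4}; □¬p ∧ ¬p there: w2:F, w4:F. ✗
w2: successors {w1, w2}; □¬p ∧ ¬p there: w1:F, w2:F. ✗
w3: successors {w1, w4, w5}; □¬p ∧ ¬p there: w1:F, w4:F, w5:F. ✗
w4: successors {w2}; □¬p ∧ ¬p there: w2:F. ✗
w5: successors {w0, w4}; □¬p ∧ ¬p there: w0:T, w4:F. ✓

{w5}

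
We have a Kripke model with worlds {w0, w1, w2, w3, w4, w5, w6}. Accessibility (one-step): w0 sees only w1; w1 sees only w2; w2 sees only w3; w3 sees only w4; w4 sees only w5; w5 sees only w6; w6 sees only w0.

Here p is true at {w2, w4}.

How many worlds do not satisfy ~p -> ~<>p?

w0: ~p is T, ~<>p is T. ✓
w1: ~p is T, ~<>p is F. ✗
w2: ~p is F, ~<>p is T. ✓
w3: ~p is T, ~<>p is F. ✗
w4: ~p is F, ~<>p is T. ✓
w5: ~p is T, ~<>p is T. ✓
w6: ~p is T, ~<>p is T. ✓
Satisfying worlds: {w0, w2, w4, w5, w6}.
So ~p -> ~<>p fails at the other 2 worlds.

2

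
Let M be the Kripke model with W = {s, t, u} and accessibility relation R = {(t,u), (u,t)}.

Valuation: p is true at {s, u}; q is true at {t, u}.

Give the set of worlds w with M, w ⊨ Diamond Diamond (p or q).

s: no successors, so Diamond Diamond (p or q) fails. ✗
t: successors {u}; Diamond (p or q) there: u:T. ✓
u: successors {t}; Diamond (p or q) there: t:T. ✓

{t, u}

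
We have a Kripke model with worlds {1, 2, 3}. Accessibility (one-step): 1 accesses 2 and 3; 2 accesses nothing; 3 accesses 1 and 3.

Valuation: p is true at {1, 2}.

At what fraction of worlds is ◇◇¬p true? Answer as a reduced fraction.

1: successors {2, 3}; ◇¬p there: 2:F, 3:T. ✓
2: no successors, so ◇◇¬p fails. ✗
3: successors {1, 3}; ◇¬p there: 1:T, 3:T. ✓
That's 2 of 3 worlds, so 2/3.

2/3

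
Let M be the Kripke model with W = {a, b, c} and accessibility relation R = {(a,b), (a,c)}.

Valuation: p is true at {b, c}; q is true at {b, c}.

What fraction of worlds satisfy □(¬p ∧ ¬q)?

a: successors {b, c}; ¬p ∧ ¬q there: b:F, c:F. ✗
b: no successors, so □(¬p ∧ ¬q) holds vacuously. ✓
c: no successors, so □(¬p ∧ ¬q) holds vacuously. ✓
That's 2 of 3 worlds, so 2/3.

2/3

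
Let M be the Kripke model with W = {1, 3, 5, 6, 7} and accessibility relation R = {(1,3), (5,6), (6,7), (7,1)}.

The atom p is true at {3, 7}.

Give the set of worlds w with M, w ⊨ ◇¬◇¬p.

{1, 5, 7}

1: successors {3}; ¬◇¬p there: 3:T. ✓
3: no successors, so ◇¬◇¬p fails. ✗
5: successors {6}; ¬◇¬p there: 6:T. ✓
6: successors {7}; ¬◇¬p there: 7:F. ✗
7: successors {1}; ¬◇¬p there: 1:T. ✓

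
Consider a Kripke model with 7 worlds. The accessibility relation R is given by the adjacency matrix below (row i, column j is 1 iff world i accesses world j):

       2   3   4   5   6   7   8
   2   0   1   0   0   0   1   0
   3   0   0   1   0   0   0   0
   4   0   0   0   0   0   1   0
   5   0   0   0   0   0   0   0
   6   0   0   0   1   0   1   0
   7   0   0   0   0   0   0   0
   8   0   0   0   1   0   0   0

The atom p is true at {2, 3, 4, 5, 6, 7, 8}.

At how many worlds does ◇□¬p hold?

4

2: successors {3, 7}; □¬p there: 3:F, 7:T. ✓
3: successors {4}; □¬p there: 4:F. ✗
4: successors {7}; □¬p there: 7:T. ✓
5: no successors, so ◇□¬p fails. ✗
6: successors {5, 7}; □¬p there: 5:T, 7:T. ✓
7: no successors, so ◇□¬p fails. ✗
8: successors {5}; □¬p there: 5:T. ✓
Satisfying worlds: {2, 4, 6, 8}.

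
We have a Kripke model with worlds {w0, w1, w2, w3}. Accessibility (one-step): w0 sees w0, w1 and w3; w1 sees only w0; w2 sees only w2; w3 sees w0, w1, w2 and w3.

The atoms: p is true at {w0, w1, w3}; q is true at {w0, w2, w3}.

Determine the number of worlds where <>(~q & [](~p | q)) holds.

w0: successors {w0, w1, w3}; ~q & [](~p | q) there: w0:F, w1:T, w3:F. ✓
w1: successors {w0}; ~q & [](~p | q) there: w0:F. ✗
w2: successors {w2}; ~q & [](~p | q) there: w2:F. ✗
w3: successors {w0, w1, w2, w3}; ~q & [](~p | q) there: w0:F, w1:T, w2:F, w3:F. ✓
Satisfying worlds: {w0, w3}.

2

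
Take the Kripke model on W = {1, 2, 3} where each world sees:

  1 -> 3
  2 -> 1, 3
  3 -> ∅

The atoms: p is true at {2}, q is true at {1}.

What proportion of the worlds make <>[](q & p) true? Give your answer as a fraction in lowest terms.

1: successors {3}; [](q & p) there: 3:T. ✓
2: successors {1, 3}; [](q & p) there: 1:F, 3:T. ✓
3: no successors, so <>[](q & p) fails. ✗
That's 2 of 3 worlds, so 2/3.

2/3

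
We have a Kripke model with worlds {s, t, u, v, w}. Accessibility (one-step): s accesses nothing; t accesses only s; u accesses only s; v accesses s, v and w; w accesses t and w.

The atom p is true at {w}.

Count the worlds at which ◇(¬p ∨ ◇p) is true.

s: no successors, so ◇(¬p ∨ ◇p) fails. ✗
t: successors {s}; ¬p ∨ ◇p there: s:T. ✓
u: successors {s}; ¬p ∨ ◇p there: s:T. ✓
v: successors {s, v, w}; ¬p ∨ ◇p there: s:T, v:T, w:T. ✓
w: successors {t, w}; ¬p ∨ ◇p there: t:T, w:T. ✓
Satisfying worlds: {t, u, v, w}.

4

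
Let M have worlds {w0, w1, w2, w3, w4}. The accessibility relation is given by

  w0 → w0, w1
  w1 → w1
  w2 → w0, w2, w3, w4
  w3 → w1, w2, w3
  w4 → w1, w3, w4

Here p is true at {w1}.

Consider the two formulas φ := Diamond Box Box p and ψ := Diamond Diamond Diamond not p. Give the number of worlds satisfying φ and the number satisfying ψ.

4 and 4

For Diamond Box Box p:
w0: successors {w0, w1}; Box Box p there: w0:F, w1:T. ✓
w1: successors {w1}; Box Box p there: w1:T. ✓
w2: successors {w0, w2, w3, w4}; Box Box p there: w0:F, w2:F, w3:F, w4:F. ✗
w3: successors {w1, w2, w3}; Box Box p there: w1:T, w2:F, w3:F. ✓
w4: successors {w1, w3, w4}; Box Box p there: w1:T, w3:F, w4:F. ✓
— 4 worlds.
For Diamond Diamond Diamond not p:
w0: successors {w0, w1}; Diamond Diamond not p there: w0:T, w1:F. ✓
w1: successors {w1}; Diamond Diamond not p there: w1:F. ✗
w2: successors {w0, w2, w3, w4}; Diamond Diamond not p there: w0:T, w2:T, w3:T, w4:T. ✓
w3: successors {w1, w2, w3}; Diamond Diamond not p there: w1:F, w2:T, w3:T. ✓
w4: successors {w1, w3, w4}; Diamond Diamond not p there: w1:F, w3:T, w4:T. ✓
— 4 worlds.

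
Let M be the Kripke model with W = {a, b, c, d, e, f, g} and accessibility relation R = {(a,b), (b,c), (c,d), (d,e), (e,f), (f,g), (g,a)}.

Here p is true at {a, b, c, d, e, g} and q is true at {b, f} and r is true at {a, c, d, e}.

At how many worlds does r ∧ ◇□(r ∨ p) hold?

a: r is T, ◇□(r ∨ p) is T. ✓
b: r is F, ◇□(r ∨ p) is T. ✗
c: r is T, ◇□(r ∨ p) is T. ✓
d: r is T, ◇□(r ∨ p) is F. ✗
e: r is T, ◇□(r ∨ p) is T. ✓
f: r is F, ◇□(r ∨ p) is T. ✗
g: r is F, ◇□(r ∨ p) is T. ✗
Satisfying worlds: {a, c, e}.

3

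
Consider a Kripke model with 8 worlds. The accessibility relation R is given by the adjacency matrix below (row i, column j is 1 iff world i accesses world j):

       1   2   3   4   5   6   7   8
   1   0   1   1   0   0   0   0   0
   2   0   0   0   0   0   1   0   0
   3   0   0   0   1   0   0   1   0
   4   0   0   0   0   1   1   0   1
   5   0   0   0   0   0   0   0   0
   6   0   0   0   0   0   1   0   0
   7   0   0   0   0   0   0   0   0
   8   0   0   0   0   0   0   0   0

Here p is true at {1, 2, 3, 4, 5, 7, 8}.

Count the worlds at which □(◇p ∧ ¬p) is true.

3

1: successors {2, 3}; ◇p ∧ ¬p there: 2:F, 3:F. ✗
2: successors {6}; ◇p ∧ ¬p there: 6:F. ✗
3: successors {4, 7}; ◇p ∧ ¬p there: 4:F, 7:F. ✗
4: successors {5, 6, 8}; ◇p ∧ ¬p there: 5:F, 6:F, 8:F. ✗
5: no successors, so □(◇p ∧ ¬p) holds vacuously. ✓
6: successors {6}; ◇p ∧ ¬p there: 6:F. ✗
7: no successors, so □(◇p ∧ ¬p) holds vacuously. ✓
8: no successors, so □(◇p ∧ ¬p) holds vacuously. ✓
Satisfying worlds: {5, 7, 8}.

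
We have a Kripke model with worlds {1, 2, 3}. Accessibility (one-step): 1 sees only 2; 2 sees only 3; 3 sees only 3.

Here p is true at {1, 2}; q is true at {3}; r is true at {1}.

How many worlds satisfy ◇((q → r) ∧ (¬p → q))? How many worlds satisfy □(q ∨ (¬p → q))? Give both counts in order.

For ◇((q → r) ∧ (¬p → q)):
1: successors {2}; (q → r) ∧ (¬p → q) there: 2:T. ✓
2: successors {3}; (q → r) ∧ (¬p → q) there: 3:F. ✗
3: successors {3}; (q → r) ∧ (¬p → q) there: 3:F. ✗
— 1 world.
For □(q ∨ (¬p → q)):
1: successors {2}; q ∨ (¬p → q) there: 2:T. ✓
2: successors {3}; q ∨ (¬p → q) there: 3:T. ✓
3: successors {3}; q ∨ (¬p → q) there: 3:T. ✓
— 3 worlds.

1 and 3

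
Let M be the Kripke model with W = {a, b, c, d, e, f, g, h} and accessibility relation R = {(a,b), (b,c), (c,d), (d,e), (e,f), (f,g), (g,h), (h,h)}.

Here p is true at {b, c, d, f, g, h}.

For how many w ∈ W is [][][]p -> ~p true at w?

3

a: [][][]p is T, ~p is T. ✓
b: [][][]p is F, ~p is F. ✓
c: [][][]p is T, ~p is F. ✗
d: [][][]p is T, ~p is F. ✗
e: [][][]p is T, ~p is T. ✓
f: [][][]p is T, ~p is F. ✗
g: [][][]p is T, ~p is F. ✗
h: [][][]p is T, ~p is F. ✗
Satisfying worlds: {a, b, e}.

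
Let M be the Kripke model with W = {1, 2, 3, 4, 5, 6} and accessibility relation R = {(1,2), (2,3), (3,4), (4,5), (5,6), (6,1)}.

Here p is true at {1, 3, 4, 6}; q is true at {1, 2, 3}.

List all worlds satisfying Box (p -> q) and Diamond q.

1: Box (p -> q) is T, Diamond q is T. ✓
2: Box (p -> q) is T, Diamond q is T. ✓
3: Box (p -> q) is F, Diamond q is F. ✗
4: Box (p -> q) is T, Diamond q is F. ✗
5: Box (p -> q) is F, Diamond q is F. ✗
6: Box (p -> q) is T, Diamond q is T. ✓

{1, 2, 6}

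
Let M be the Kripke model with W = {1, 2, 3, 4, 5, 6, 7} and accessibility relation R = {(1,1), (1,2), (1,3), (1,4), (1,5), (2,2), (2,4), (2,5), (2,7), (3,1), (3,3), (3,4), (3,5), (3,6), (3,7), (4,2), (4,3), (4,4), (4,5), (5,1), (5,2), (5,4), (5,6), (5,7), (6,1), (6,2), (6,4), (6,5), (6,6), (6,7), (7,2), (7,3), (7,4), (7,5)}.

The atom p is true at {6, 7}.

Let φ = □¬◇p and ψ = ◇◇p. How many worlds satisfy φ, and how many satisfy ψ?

For □¬◇p:
1: successors {1, 2, 3, 4, 5}; ¬◇p there: 1:T, 2:F, 3:F, 4:T, 5:F. ✗
2: successors {2, 4, 5, 7}; ¬◇p there: 2:F, 4:T, 5:F, 7:T. ✗
3: successors {1, 3, 4, 5, 6, 7}; ¬◇p there: 1:T, 3:F, 4:T, 5:F, 6:F, 7:T. ✗
4: successors {2, 3, 4, 5}; ¬◇p there: 2:F, 3:F, 4:T, 5:F. ✗
5: successors {1, 2, 4, 6, 7}; ¬◇p there: 1:T, 2:F, 4:T, 6:F, 7:T. ✗
6: successors {1, 2, 4, 5, 6, 7}; ¬◇p there: 1:T, 2:F, 4:T, 5:F, 6:F, 7:T. ✗
7: successors {2, 3, 4, 5}; ¬◇p there: 2:F, 3:F, 4:T, 5:F. ✗
— 0 worlds.
For ◇◇p:
1: successors {1, 2, 3, 4, 5}; ◇p there: 1:F, 2:T, 3:T, 4:F, 5:T. ✓
2: successors {2, 4, 5, 7}; ◇p there: 2:T, 4:F, 5:T, 7:F. ✓
3: successors {1, 3, 4, 5, 6, 7}; ◇p there: 1:F, 3:T, 4:F, 5:T, 6:T, 7:F. ✓
4: successors {2, 3, 4, 5}; ◇p there: 2:T, 3:T, 4:F, 5:T. ✓
5: successors {1, 2, 4, 6, 7}; ◇p there: 1:F, 2:T, 4:F, 6:T, 7:F. ✓
6: successors {1, 2, 4, 5, 6, 7}; ◇p there: 1:F, 2:T, 4:F, 5:T, 6:T, 7:F. ✓
7: successors {2, 3, 4, 5}; ◇p there: 2:T, 3:T, 4:F, 5:T. ✓
— 7 worlds.

0 and 7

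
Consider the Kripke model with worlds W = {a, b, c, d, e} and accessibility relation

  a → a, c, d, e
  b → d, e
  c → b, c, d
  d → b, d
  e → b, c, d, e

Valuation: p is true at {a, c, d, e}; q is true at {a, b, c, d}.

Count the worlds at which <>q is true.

a: successors {a, c, d, e}; q there: a:T, c:T, d:T, e:F. ✓
b: successors {d, e}; q there: d:T, e:F. ✓
c: successors {b, c, d}; q there: b:T, c:T, d:T. ✓
d: successors {b, d}; q there: b:T, d:T. ✓
e: successors {b, c, d, e}; q there: b:T, c:T, d:T, e:F. ✓
Satisfying worlds: {a, b, c, d, e}.

5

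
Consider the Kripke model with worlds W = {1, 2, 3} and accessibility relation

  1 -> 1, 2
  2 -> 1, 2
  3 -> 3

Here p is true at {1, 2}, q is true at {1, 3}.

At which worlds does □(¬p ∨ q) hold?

1: successors {1, 2}; ¬p ∨ q there: 1:T, 2:F. ✗
2: successors {1, 2}; ¬p ∨ q there: 1:T, 2:F. ✗
3: successors {3}; ¬p ∨ q there: 3:T. ✓

{3}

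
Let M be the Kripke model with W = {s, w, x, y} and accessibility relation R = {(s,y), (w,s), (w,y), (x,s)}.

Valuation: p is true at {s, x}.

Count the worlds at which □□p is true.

s: successors {y}; □p there: y:T. ✓
w: successors {s, y}; □p there: s:F, y:T. ✗
x: successors {s}; □p there: s:F. ✗
y: no successors, so □□p holds vacuously. ✓
Satisfying worlds: {s, y}.

2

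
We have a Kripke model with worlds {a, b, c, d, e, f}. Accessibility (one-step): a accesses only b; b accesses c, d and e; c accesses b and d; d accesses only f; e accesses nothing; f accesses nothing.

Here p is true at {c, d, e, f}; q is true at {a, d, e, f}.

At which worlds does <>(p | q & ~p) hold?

{b, c, d}

a: successors {b}; p | q & ~p there: b:F. ✗
b: successors {c, d, e}; p | q & ~p there: c:T, d:T, e:T. ✓
c: successors {b, d}; p | q & ~p there: b:F, d:T. ✓
d: successors {f}; p | q & ~p there: f:T. ✓
e: no successors, so <>(p | q & ~p) fails. ✗
f: no successors, so <>(p | q & ~p) fails. ✗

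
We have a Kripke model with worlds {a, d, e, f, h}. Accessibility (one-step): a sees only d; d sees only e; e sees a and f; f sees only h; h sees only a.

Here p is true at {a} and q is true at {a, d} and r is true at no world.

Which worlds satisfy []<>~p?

a: successors {d}; <>~p there: d:T. ✓
d: successors {e}; <>~p there: e:T. ✓
e: successors {a, f}; <>~p there: a:T, f:T. ✓
f: successors {h}; <>~p there: h:F. ✗
h: successors {a}; <>~p there: a:T. ✓

{a, d, e, h}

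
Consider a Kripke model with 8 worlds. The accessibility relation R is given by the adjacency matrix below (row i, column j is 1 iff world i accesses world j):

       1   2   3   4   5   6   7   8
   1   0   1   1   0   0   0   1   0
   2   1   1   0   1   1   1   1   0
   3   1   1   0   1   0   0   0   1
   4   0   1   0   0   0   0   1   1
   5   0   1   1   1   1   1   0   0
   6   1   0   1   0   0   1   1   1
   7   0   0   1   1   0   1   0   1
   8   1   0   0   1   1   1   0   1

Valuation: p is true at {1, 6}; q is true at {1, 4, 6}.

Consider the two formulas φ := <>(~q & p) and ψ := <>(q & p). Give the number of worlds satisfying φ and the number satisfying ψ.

For <>(~q & p):
1: successors {2, 3, 7}; ~q & p there: 2:F, 3:F, 7:F. ✗
2: successors {1, 2, 4, 5, 6, 7}; ~q & p there: 1:F, 2:F, 4:F, 5:F, 6:F, 7:F. ✗
3: successors {1, 2, 4, 8}; ~q & p there: 1:F, 2:F, 4:F, 8:F. ✗
4: successors {2, 7, 8}; ~q & p there: 2:F, 7:F, 8:F. ✗
5: successors {2, 3, 4, 5, 6}; ~q & p there: 2:F, 3:F, 4:F, 5:F, 6:F. ✗
6: successors {1, 3, 6, 7, 8}; ~q & p there: 1:F, 3:F, 6:F, 7:F, 8:F. ✗
7: successors {3, 4, 6, 8}; ~q & p there: 3:F, 4:F, 6:F, 8:F. ✗
8: successors {1, 4, 5, 6, 8}; ~q & p there: 1:F, 4:F, 5:F, 6:F, 8:F. ✗
— 0 worlds.
For <>(q & p):
1: successors {2, 3, 7}; q & p there: 2:F, 3:F, 7:F. ✗
2: successors {1, 2, 4, 5, 6, 7}; q & p there: 1:T, 2:F, 4:F, 5:F, 6:T, 7:F. ✓
3: successors {1, 2, 4, 8}; q & p there: 1:T, 2:F, 4:F, 8:F. ✓
4: successors {2, 7, 8}; q & p there: 2:F, 7:F, 8:F. ✗
5: successors {2, 3, 4, 5, 6}; q & p there: 2:F, 3:F, 4:F, 5:F, 6:T. ✓
6: successors {1, 3, 6, 7, 8}; q & p there: 1:T, 3:F, 6:T, 7:F, 8:F. ✓
7: successors {3, 4, 6, 8}; q & p there: 3:F, 4:F, 6:T, 8:F. ✓
8: successors {1, 4, 5, 6, 8}; q & p there: 1:T, 4:F, 5:F, 6:T, 8:F. ✓
— 6 worlds.

0 and 6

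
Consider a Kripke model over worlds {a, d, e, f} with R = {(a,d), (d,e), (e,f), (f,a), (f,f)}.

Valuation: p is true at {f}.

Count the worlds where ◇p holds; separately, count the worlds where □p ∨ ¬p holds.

2 and 3

For ◇p:
a: successors {d}; p there: d:F. ✗
d: successors {e}; p there: e:F. ✗
e: successors {f}; p there: f:T. ✓
f: successors {a, f}; p there: a:F, f:T. ✓
— 2 worlds.
For □p ∨ ¬p:
a: □p is F, ¬p is T. ✓
d: □p is F, ¬p is T. ✓
e: □p is T, ¬p is T. ✓
f: □p is F, ¬p is F. ✗
— 3 worlds.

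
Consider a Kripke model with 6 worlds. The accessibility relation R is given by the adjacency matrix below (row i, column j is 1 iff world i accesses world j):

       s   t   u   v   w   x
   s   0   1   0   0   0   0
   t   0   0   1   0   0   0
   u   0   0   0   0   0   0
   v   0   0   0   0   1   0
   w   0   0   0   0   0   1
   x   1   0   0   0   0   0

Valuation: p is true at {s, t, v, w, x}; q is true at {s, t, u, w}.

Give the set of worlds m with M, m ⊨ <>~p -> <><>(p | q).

{s, u, v, w, x}

s: <>~p is F, <><>(p | q) is T. ✓
t: <>~p is T, <><>(p | q) is F. ✗
u: <>~p is F, <><>(p | q) is F. ✓
v: <>~p is F, <><>(p | q) is T. ✓
w: <>~p is F, <><>(p | q) is T. ✓
x: <>~p is F, <><>(p | q) is T. ✓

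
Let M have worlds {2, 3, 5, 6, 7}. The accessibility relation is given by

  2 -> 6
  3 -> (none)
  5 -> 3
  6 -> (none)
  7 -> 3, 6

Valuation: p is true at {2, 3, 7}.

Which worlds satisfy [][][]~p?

{2, 3, 5, 6, 7}

2: successors {6}; [][]~p there: 6:T. ✓
3: no successors, so [][][]~p holds vacuously. ✓
5: successors {3}; [][]~p there: 3:T. ✓
6: no successors, so [][][]~p holds vacuously. ✓
7: successors {3, 6}; [][]~p there: 3:T, 6:T. ✓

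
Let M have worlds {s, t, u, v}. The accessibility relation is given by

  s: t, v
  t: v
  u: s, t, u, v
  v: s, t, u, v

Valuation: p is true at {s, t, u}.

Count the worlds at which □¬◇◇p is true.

s: successors {t, v}; ¬◇◇p there: t:F, v:F. ✗
t: successors {v}; ¬◇◇p there: v:F. ✗
u: successors {s, t, u, v}; ¬◇◇p there: s:F, t:F, u:F, v:F. ✗
v: successors {s, t, u, v}; ¬◇◇p there: s:F, t:F, u:F, v:F. ✗
Satisfying worlds: ∅.

0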